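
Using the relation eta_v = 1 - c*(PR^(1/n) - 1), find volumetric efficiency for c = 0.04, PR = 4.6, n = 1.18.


PR^(1/n) = 4.6^(1/1.18) = 3.64467812
eta_v = 1 - 0.04 * (3.64467812 - 1)
eta_v = 0.8942

0.8942


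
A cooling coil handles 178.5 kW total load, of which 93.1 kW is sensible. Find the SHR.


SHR = Q_sensible / Q_total
SHR = 93.1 / 178.5
SHR = 0.522

0.522


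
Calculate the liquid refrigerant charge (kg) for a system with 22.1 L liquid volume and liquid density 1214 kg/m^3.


Charge = V * rho / 1000
Charge = 22.1 * 1214 / 1000
Charge = 26.83 kg

26.83


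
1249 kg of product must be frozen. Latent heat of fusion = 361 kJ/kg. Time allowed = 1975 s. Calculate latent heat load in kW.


Q_lat = m * h_fg / t
Q_lat = 1249 * 361 / 1975
Q_lat = 228.3 kW

228.3


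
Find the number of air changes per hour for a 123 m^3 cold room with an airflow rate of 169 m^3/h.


ACH = flow / volume
ACH = 169 / 123
ACH = 1.374

1.374


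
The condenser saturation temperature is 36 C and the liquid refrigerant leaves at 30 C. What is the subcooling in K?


Subcooling = T_cond - T_liquid
Subcooling = 36 - 30
Subcooling = 6 K

6


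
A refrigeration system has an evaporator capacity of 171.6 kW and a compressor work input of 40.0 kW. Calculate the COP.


COP = Q_evap / W
COP = 171.6 / 40.0
COP = 4.29

4.29


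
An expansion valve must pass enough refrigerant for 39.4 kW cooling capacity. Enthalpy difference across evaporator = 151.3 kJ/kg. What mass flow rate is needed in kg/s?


m_dot = Q / dh
m_dot = 39.4 / 151.3
m_dot = 0.2604 kg/s

0.2604


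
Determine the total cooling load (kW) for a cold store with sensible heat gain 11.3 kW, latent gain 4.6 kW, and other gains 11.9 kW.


Q_total = Q_s + Q_l + Q_misc
Q_total = 11.3 + 4.6 + 11.9
Q_total = 27.8 kW

27.8


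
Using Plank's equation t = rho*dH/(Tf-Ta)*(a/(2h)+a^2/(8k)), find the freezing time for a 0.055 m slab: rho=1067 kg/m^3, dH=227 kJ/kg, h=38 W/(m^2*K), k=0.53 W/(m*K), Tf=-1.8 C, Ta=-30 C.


dT = -1.8 - (-30) = 28.2 K
term1 = a/(2h) = 0.055/(2*38) = 0.0007236842105
term2 = a^2/(8k) = 0.055^2/(8*0.53) = 0.0007134433962
t = rho*dH*1000/dT * (term1 + term2)
t = 1067*227*1000/28.2 * (0.0007236842105 + 0.0007134433962)
t = 12343 s

12343


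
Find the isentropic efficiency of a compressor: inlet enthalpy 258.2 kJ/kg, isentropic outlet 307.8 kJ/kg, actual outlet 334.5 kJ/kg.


dh_ideal = 307.8 - 258.2 = 49.6 kJ/kg
dh_actual = 334.5 - 258.2 = 76.3 kJ/kg
eta_s = dh_ideal / dh_actual = 49.6 / 76.3
eta_s = 0.6501

0.6501


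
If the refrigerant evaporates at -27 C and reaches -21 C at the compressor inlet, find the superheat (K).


Superheat = T_suction - T_evap
Superheat = -21 - (-27)
Superheat = 6 K

6


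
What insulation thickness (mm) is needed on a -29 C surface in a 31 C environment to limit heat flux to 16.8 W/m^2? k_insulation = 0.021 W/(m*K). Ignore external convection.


dT = 31 - (-29) = 60 K
thickness = k * dT / q_max * 1000
thickness = 0.021 * 60 / 16.8 * 1000
thickness = 75.0 mm

75.0


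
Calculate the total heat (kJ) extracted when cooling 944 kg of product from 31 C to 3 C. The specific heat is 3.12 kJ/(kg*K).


dT = 31 - (3) = 28 K
Q = m * cp * dT = 944 * 3.12 * 28
Q = 82468 kJ

82468


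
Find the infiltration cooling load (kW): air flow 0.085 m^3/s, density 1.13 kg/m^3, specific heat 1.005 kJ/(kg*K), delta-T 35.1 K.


Q = V_dot * rho * cp * dT
Q = 0.085 * 1.13 * 1.005 * 35.1
Q = 3.388 kW

3.388


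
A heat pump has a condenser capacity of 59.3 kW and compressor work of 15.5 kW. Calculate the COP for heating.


COP_hp = Q_cond / W
COP_hp = 59.3 / 15.5
COP_hp = 3.826

3.826


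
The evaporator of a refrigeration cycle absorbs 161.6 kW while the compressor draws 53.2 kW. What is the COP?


COP = Q_evap / W
COP = 161.6 / 53.2
COP = 3.038

3.038


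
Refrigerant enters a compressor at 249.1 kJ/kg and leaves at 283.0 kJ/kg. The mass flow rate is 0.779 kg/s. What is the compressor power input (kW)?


dh = 283.0 - 249.1 = 33.9 kJ/kg
W = m_dot * dh = 0.779 * 33.9 = 26.41 kW

26.41


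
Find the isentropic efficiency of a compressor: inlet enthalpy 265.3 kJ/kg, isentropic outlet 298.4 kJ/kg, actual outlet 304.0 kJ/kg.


dh_ideal = 298.4 - 265.3 = 33.1 kJ/kg
dh_actual = 304.0 - 265.3 = 38.7 kJ/kg
eta_s = dh_ideal / dh_actual = 33.1 / 38.7
eta_s = 0.8553

0.8553


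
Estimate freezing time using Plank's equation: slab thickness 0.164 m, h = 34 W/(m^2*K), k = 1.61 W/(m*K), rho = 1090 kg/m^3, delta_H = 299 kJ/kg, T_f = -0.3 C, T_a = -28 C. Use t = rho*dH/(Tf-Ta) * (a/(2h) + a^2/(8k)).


dT = -0.3 - (-28) = 27.7 K
term1 = a/(2h) = 0.164/(2*34) = 0.002411764706
term2 = a^2/(8k) = 0.164^2/(8*1.61) = 0.002088198758
t = rho*dH*1000/dT * (term1 + term2)
t = 1090*299*1000/27.7 * (0.002411764706 + 0.002088198758)
t = 52945 s

52945


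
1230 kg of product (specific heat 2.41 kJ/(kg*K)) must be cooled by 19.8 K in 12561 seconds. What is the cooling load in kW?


Q = m * cp * dT / t
Q = 1230 * 2.41 * 19.8 / 12561
Q = 4.673 kW

4.673


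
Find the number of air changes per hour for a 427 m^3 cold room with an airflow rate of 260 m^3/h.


ACH = flow / volume
ACH = 260 / 427
ACH = 0.609

0.609


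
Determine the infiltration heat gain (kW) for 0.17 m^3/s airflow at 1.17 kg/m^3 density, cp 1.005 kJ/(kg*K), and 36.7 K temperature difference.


Q = V_dot * rho * cp * dT
Q = 0.17 * 1.17 * 1.005 * 36.7
Q = 7.336 kW

7.336


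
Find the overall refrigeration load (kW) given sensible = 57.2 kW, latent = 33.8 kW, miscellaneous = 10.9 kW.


Q_total = Q_s + Q_l + Q_misc
Q_total = 57.2 + 33.8 + 10.9
Q_total = 101.9 kW

101.9


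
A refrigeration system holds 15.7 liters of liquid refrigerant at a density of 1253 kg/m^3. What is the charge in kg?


Charge = V * rho / 1000
Charge = 15.7 * 1253 / 1000
Charge = 19.67 kg

19.67


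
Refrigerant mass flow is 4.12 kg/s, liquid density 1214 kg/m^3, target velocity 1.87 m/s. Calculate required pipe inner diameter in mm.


A = m_dot / (rho * v) = 4.12 / (1214 * 1.87) = 0.001814834066 m^2
d = sqrt(4*A/pi) * 1000
d = 48.1 mm

48.1


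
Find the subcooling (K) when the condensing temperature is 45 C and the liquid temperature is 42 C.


Subcooling = T_cond - T_liquid
Subcooling = 45 - 42
Subcooling = 3 K

3


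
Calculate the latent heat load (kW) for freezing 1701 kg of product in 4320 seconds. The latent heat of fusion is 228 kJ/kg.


Q_lat = m * h_fg / t
Q_lat = 1701 * 228 / 4320
Q_lat = 89.78 kW

89.78


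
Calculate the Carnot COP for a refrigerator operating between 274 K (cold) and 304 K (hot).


dT = 304 - 274 = 30 K
COP_carnot = T_cold / dT = 274 / 30
COP_carnot = 9.133

9.133


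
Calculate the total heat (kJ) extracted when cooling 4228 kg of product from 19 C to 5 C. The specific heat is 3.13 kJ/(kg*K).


dT = 19 - (5) = 14 K
Q = m * cp * dT = 4228 * 3.13 * 14
Q = 185271 kJ

185271


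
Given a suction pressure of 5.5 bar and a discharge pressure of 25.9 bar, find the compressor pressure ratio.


PR = P_high / P_low
PR = 25.9 / 5.5
PR = 4.709

4.709


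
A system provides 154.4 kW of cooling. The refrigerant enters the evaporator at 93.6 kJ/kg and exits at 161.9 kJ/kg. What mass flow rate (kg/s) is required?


dh = 161.9 - 93.6 = 68.3 kJ/kg
m_dot = Q / dh = 154.4 / 68.3 = 2.2606 kg/s

2.2606


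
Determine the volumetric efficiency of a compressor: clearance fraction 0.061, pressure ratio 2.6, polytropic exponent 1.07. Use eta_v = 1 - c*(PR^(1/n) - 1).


PR^(1/n) = 2.6^(1/1.07) = 2.44244931
eta_v = 1 - 0.061 * (2.44244931 - 1)
eta_v = 0.912

0.912


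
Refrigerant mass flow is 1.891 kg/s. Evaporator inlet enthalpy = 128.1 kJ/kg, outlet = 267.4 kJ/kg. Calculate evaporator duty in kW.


dh = 267.4 - 128.1 = 139.3 kJ/kg
Q_evap = m_dot * dh = 1.891 * 139.3
Q_evap = 263.42 kW

263.42


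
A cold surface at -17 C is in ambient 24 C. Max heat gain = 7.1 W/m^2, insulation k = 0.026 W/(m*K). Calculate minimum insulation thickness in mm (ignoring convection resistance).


dT = 24 - (-17) = 41 K
thickness = k * dT / q_max * 1000
thickness = 0.026 * 41 / 7.1 * 1000
thickness = 150.1 mm

150.1


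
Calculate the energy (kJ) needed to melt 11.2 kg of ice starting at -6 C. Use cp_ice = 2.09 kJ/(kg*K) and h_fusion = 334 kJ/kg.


Sensible heat = cp * dT = 2.09 * 6 = 12.54 kJ/kg
Total per kg = 12.54 + 334 = 346.54 kJ/kg
Q = m * total = 11.2 * 346.54
Q = 3881.2 kJ

3881.2


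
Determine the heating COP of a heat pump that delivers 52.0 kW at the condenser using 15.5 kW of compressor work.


COP_hp = Q_cond / W
COP_hp = 52.0 / 15.5
COP_hp = 3.355

3.355


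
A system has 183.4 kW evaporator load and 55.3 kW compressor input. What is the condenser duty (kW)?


Q_cond = Q_evap + W
Q_cond = 183.4 + 55.3
Q_cond = 238.7 kW

238.7


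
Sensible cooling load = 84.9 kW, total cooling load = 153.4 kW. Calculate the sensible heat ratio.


SHR = Q_sensible / Q_total
SHR = 84.9 / 153.4
SHR = 0.553

0.553


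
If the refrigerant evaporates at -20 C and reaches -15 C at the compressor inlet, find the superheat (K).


Superheat = T_suction - T_evap
Superheat = -15 - (-20)
Superheat = 5 K

5


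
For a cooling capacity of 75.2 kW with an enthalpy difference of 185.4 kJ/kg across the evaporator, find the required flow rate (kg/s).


m_dot = Q / dh
m_dot = 75.2 / 185.4
m_dot = 0.4056 kg/s

0.4056


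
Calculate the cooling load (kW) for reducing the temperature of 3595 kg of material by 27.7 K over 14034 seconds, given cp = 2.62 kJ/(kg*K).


Q = m * cp * dT / t
Q = 3595 * 2.62 * 27.7 / 14034
Q = 18.591 kW

18.591


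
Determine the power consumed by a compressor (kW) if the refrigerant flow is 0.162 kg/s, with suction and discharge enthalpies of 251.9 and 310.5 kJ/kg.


dh = 310.5 - 251.9 = 58.6 kJ/kg
W = m_dot * dh = 0.162 * 58.6 = 9.49 kW

9.49


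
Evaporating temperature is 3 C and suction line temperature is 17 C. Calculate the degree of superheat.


Superheat = T_suction - T_evap
Superheat = 17 - (3)
Superheat = 14 K

14


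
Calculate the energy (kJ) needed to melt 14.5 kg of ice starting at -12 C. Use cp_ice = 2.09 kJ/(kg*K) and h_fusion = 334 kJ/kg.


Sensible heat = cp * dT = 2.09 * 12 = 25.08 kJ/kg
Total per kg = 25.08 + 334 = 359.08 kJ/kg
Q = m * total = 14.5 * 359.08
Q = 5206.7 kJ

5206.7


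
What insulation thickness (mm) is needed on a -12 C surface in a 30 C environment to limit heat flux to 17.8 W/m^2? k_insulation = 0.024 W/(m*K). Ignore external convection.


dT = 30 - (-12) = 42 K
thickness = k * dT / q_max * 1000
thickness = 0.024 * 42 / 17.8 * 1000
thickness = 56.6 mm

56.6


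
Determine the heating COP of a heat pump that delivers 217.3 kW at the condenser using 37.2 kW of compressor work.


COP_hp = Q_cond / W
COP_hp = 217.3 / 37.2
COP_hp = 5.841

5.841


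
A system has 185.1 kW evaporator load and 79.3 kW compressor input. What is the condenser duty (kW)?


Q_cond = Q_evap + W
Q_cond = 185.1 + 79.3
Q_cond = 264.4 kW

264.4


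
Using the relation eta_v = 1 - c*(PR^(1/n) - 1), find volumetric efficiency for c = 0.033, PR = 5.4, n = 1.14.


PR^(1/n) = 5.4^(1/1.14) = 4.38985996
eta_v = 1 - 0.033 * (4.38985996 - 1)
eta_v = 0.8881

0.8881


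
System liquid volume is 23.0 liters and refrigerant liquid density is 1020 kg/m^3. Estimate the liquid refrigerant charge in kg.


Charge = V * rho / 1000
Charge = 23.0 * 1020 / 1000
Charge = 23.46 kg

23.46


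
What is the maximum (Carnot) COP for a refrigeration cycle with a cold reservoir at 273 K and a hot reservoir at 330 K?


dT = 330 - 273 = 57 K
COP_carnot = T_cold / dT = 273 / 57
COP_carnot = 4.789

4.789


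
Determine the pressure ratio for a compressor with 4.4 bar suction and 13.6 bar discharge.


PR = P_high / P_low
PR = 13.6 / 4.4
PR = 3.091

3.091


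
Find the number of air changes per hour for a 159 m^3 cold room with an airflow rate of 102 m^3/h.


ACH = flow / volume
ACH = 102 / 159
ACH = 0.642

0.642


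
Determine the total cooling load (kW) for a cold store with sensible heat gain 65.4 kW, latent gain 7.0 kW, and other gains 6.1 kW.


Q_total = Q_s + Q_l + Q_misc
Q_total = 65.4 + 7.0 + 6.1
Q_total = 78.5 kW

78.5


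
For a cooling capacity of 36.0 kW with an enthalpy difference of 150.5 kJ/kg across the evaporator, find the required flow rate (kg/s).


m_dot = Q / dh
m_dot = 36.0 / 150.5
m_dot = 0.2392 kg/s

0.2392


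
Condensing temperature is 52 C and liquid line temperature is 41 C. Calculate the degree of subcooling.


Subcooling = T_cond - T_liquid
Subcooling = 52 - 41
Subcooling = 11 K

11


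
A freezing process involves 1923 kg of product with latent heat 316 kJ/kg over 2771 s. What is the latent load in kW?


Q_lat = m * h_fg / t
Q_lat = 1923 * 316 / 2771
Q_lat = 219.3 kW

219.3


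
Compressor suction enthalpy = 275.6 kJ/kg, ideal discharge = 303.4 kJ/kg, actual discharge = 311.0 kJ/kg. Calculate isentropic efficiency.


dh_ideal = 303.4 - 275.6 = 27.8 kJ/kg
dh_actual = 311.0 - 275.6 = 35.4 kJ/kg
eta_s = dh_ideal / dh_actual = 27.8 / 35.4
eta_s = 0.7853

0.7853


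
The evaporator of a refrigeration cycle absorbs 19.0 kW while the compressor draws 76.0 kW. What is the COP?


COP = Q_evap / W
COP = 19.0 / 76.0
COP = 0.25

0.25


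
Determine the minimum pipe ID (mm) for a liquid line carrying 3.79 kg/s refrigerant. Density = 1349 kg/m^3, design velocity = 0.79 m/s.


A = m_dot / (rho * v) = 3.79 / (1349 * 0.79) = 0.00355631457 m^2
d = sqrt(4*A/pi) * 1000
d = 67.3 mm

67.3


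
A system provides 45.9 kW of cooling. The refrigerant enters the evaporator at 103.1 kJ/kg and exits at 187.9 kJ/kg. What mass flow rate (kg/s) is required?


dh = 187.9 - 103.1 = 84.8 kJ/kg
m_dot = Q / dh = 45.9 / 84.8 = 0.5413 kg/s

0.5413


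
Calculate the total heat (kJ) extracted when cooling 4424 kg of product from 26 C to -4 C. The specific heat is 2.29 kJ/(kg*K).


dT = 26 - (-4) = 30 K
Q = m * cp * dT = 4424 * 2.29 * 30
Q = 303929 kJ

303929


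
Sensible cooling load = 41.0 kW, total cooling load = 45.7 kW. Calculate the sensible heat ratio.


SHR = Q_sensible / Q_total
SHR = 41.0 / 45.7
SHR = 0.897

0.897


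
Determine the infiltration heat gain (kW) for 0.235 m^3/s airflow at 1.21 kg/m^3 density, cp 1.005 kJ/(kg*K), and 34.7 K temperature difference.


Q = V_dot * rho * cp * dT
Q = 0.235 * 1.21 * 1.005 * 34.7
Q = 9.916 kW

9.916


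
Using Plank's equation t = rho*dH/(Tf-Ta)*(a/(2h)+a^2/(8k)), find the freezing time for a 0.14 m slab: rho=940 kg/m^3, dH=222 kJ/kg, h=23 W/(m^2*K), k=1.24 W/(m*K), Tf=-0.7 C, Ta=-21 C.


dT = -0.7 - (-21) = 20.3 K
term1 = a/(2h) = 0.14/(2*23) = 0.003043478261
term2 = a^2/(8k) = 0.14^2/(8*1.24) = 0.001975806452
t = rho*dH*1000/dT * (term1 + term2)
t = 940*222*1000/20.3 * (0.003043478261 + 0.001975806452)
t = 51597 s

51597


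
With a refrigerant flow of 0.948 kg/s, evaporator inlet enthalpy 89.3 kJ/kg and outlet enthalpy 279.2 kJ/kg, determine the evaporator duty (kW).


dh = 279.2 - 89.3 = 189.9 kJ/kg
Q_evap = m_dot * dh = 0.948 * 189.9
Q_evap = 180.03 kW

180.03


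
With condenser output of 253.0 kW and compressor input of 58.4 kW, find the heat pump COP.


COP_hp = Q_cond / W
COP_hp = 253.0 / 58.4
COP_hp = 4.332

4.332


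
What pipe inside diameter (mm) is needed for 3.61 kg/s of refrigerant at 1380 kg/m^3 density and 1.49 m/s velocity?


A = m_dot / (rho * v) = 3.61 / (1380 * 1.49) = 0.001755665791 m^2
d = sqrt(4*A/pi) * 1000
d = 47.3 mm

47.3


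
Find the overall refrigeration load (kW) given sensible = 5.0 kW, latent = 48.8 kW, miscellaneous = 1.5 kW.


Q_total = Q_s + Q_l + Q_misc
Q_total = 5.0 + 48.8 + 1.5
Q_total = 55.3 kW

55.3


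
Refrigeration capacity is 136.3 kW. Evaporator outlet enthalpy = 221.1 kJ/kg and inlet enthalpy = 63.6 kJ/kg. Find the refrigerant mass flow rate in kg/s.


dh = 221.1 - 63.6 = 157.5 kJ/kg
m_dot = Q / dh = 136.3 / 157.5 = 0.8654 kg/s

0.8654


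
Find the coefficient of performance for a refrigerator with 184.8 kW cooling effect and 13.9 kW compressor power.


COP = Q_evap / W
COP = 184.8 / 13.9
COP = 13.295

13.295


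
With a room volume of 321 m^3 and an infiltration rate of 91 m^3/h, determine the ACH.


ACH = flow / volume
ACH = 91 / 321
ACH = 0.283

0.283


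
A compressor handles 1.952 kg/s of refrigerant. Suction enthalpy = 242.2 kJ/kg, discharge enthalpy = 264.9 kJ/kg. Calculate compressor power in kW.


dh = 264.9 - 242.2 = 22.7 kJ/kg
W = m_dot * dh = 1.952 * 22.7 = 44.31 kW

44.31


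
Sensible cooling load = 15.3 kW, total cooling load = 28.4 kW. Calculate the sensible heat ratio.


SHR = Q_sensible / Q_total
SHR = 15.3 / 28.4
SHR = 0.539

0.539


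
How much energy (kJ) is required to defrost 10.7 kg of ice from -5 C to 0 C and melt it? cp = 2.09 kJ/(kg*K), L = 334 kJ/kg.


Sensible heat = cp * dT = 2.09 * 5 = 10.45 kJ/kg
Total per kg = 10.45 + 334 = 344.45 kJ/kg
Q = m * total = 10.7 * 344.45
Q = 3685.6 kJ

3685.6


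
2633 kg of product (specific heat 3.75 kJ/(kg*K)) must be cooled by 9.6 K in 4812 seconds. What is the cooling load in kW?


Q = m * cp * dT / t
Q = 2633 * 3.75 * 9.6 / 4812
Q = 19.698 kW

19.698


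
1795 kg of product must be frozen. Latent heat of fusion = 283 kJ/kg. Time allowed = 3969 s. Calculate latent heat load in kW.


Q_lat = m * h_fg / t
Q_lat = 1795 * 283 / 3969
Q_lat = 127.99 kW

127.99


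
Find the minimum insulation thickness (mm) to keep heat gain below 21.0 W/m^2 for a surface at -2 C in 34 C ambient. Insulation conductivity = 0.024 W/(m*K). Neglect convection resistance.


dT = 34 - (-2) = 36 K
thickness = k * dT / q_max * 1000
thickness = 0.024 * 36 / 21.0 * 1000
thickness = 41.1 mm

41.1


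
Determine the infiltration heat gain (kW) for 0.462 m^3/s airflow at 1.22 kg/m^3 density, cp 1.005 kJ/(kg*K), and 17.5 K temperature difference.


Q = V_dot * rho * cp * dT
Q = 0.462 * 1.22 * 1.005 * 17.5
Q = 9.913 kW

9.913


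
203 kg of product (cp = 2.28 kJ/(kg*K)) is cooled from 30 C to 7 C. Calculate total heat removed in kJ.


dT = 30 - (7) = 23 K
Q = m * cp * dT = 203 * 2.28 * 23
Q = 10645 kJ

10645


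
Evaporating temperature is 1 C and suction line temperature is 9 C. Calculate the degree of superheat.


Superheat = T_suction - T_evap
Superheat = 9 - (1)
Superheat = 8 K

8


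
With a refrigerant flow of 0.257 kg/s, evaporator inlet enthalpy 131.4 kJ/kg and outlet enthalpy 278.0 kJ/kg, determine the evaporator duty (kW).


dh = 278.0 - 131.4 = 146.6 kJ/kg
Q_evap = m_dot * dh = 0.257 * 146.6
Q_evap = 37.68 kW

37.68


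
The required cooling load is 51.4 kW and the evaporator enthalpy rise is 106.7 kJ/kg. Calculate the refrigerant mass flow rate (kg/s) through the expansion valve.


m_dot = Q / dh
m_dot = 51.4 / 106.7
m_dot = 0.4817 kg/s

0.4817


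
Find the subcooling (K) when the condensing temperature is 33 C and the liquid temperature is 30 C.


Subcooling = T_cond - T_liquid
Subcooling = 33 - 30
Subcooling = 3 K

3


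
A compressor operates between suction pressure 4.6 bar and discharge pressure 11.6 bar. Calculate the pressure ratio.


PR = P_high / P_low
PR = 11.6 / 4.6
PR = 2.522

2.522


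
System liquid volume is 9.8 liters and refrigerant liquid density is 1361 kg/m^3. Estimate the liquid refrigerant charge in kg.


Charge = V * rho / 1000
Charge = 9.8 * 1361 / 1000
Charge = 13.34 kg

13.34


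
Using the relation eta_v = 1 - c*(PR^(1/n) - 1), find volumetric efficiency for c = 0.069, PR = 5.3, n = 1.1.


PR^(1/n) = 5.3^(1/1.1) = 4.55441508
eta_v = 1 - 0.069 * (4.55441508 - 1)
eta_v = 0.7547

0.7547


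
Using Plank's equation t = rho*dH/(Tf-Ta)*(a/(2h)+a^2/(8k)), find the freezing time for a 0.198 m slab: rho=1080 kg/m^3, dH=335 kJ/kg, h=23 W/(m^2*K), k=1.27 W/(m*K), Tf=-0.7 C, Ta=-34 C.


dT = -0.7 - (-34) = 33.3 K
term1 = a/(2h) = 0.198/(2*23) = 0.004304347826
term2 = a^2/(8k) = 0.198^2/(8*1.27) = 0.003858661417
t = rho*dH*1000/dT * (term1 + term2)
t = 1080*335*1000/33.3 * (0.004304347826 + 0.003858661417)
t = 88690 s

88690


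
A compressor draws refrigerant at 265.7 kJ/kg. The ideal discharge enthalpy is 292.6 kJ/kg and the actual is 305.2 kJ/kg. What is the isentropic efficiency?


dh_ideal = 292.6 - 265.7 = 26.9 kJ/kg
dh_actual = 305.2 - 265.7 = 39.5 kJ/kg
eta_s = dh_ideal / dh_actual = 26.9 / 39.5
eta_s = 0.681

0.681


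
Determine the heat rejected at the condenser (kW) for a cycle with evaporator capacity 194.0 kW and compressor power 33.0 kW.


Q_cond = Q_evap + W
Q_cond = 194.0 + 33.0
Q_cond = 227.0 kW

227.0


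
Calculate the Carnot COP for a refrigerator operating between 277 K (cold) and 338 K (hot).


dT = 338 - 277 = 61 K
COP_carnot = T_cold / dT = 277 / 61
COP_carnot = 4.541

4.541


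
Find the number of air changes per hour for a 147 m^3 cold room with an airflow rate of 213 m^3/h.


ACH = flow / volume
ACH = 213 / 147
ACH = 1.449

1.449


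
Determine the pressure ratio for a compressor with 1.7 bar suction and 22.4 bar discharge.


PR = P_high / P_low
PR = 22.4 / 1.7
PR = 13.176

13.176


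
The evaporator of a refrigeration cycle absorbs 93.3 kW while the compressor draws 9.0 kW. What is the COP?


COP = Q_evap / W
COP = 93.3 / 9.0
COP = 10.367

10.367


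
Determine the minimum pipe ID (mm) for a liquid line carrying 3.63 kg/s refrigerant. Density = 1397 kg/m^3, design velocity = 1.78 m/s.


A = m_dot / (rho * v) = 3.63 / (1397 * 1.78) = 0.001459789436 m^2
d = sqrt(4*A/pi) * 1000
d = 43.1 mm

43.1


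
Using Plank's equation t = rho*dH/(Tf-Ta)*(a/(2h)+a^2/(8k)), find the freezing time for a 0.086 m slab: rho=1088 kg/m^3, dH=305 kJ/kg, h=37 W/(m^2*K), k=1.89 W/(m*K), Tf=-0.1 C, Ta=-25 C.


dT = -0.1 - (-25) = 24.9 K
term1 = a/(2h) = 0.086/(2*37) = 0.001162162162
term2 = a^2/(8k) = 0.086^2/(8*1.89) = 0.0004891534392
t = rho*dH*1000/dT * (term1 + term2)
t = 1088*305*1000/24.9 * (0.001162162162 + 0.0004891534392)
t = 22007 s

22007


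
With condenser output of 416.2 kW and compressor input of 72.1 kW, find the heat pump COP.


COP_hp = Q_cond / W
COP_hp = 416.2 / 72.1
COP_hp = 5.773

5.773


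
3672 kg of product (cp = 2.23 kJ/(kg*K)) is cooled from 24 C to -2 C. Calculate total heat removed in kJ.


dT = 24 - (-2) = 26 K
Q = m * cp * dT = 3672 * 2.23 * 26
Q = 212903 kJ

212903


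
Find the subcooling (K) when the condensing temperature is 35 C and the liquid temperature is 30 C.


Subcooling = T_cond - T_liquid
Subcooling = 35 - 30
Subcooling = 5 K

5


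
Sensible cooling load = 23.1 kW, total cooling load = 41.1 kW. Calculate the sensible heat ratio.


SHR = Q_sensible / Q_total
SHR = 23.1 / 41.1
SHR = 0.562

0.562


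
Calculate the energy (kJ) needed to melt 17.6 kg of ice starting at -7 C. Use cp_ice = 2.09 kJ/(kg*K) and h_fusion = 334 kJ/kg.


Sensible heat = cp * dT = 2.09 * 7 = 14.63 kJ/kg
Total per kg = 14.63 + 334 = 348.63 kJ/kg
Q = m * total = 17.6 * 348.63
Q = 6135.9 kJ

6135.9


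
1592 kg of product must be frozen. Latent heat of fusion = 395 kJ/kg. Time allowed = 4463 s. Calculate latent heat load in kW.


Q_lat = m * h_fg / t
Q_lat = 1592 * 395 / 4463
Q_lat = 140.9 kW

140.9


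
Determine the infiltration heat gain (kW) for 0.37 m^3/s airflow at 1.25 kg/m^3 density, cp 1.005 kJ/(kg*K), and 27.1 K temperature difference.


Q = V_dot * rho * cp * dT
Q = 0.37 * 1.25 * 1.005 * 27.1
Q = 12.596 kW

12.596


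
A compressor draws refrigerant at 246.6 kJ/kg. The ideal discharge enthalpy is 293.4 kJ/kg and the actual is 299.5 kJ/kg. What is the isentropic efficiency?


dh_ideal = 293.4 - 246.6 = 46.8 kJ/kg
dh_actual = 299.5 - 246.6 = 52.9 kJ/kg
eta_s = dh_ideal / dh_actual = 46.8 / 52.9
eta_s = 0.8847

0.8847


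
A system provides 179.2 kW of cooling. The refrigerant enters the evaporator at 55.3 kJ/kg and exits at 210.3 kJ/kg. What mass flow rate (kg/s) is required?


dh = 210.3 - 55.3 = 155.0 kJ/kg
m_dot = Q / dh = 179.2 / 155.0 = 1.1561 kg/s

1.1561


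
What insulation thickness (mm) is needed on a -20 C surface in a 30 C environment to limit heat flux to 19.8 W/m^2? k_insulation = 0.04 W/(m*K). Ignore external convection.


dT = 30 - (-20) = 50 K
thickness = k * dT / q_max * 1000
thickness = 0.04 * 50 / 19.8 * 1000
thickness = 101.0 mm

101.0


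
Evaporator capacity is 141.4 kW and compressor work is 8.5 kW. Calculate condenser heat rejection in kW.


Q_cond = Q_evap + W
Q_cond = 141.4 + 8.5
Q_cond = 149.9 kW

149.9


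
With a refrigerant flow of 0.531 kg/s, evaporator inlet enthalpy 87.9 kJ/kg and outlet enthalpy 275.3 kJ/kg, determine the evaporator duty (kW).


dh = 275.3 - 87.9 = 187.4 kJ/kg
Q_evap = m_dot * dh = 0.531 * 187.4
Q_evap = 99.51 kW

99.51


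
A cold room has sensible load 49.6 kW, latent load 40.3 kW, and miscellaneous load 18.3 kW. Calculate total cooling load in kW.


Q_total = Q_s + Q_l + Q_misc
Q_total = 49.6 + 40.3 + 18.3
Q_total = 108.2 kW

108.2


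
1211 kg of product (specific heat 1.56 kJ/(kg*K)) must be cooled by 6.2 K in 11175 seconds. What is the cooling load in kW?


Q = m * cp * dT / t
Q = 1211 * 1.56 * 6.2 / 11175
Q = 1.048 kW

1.048


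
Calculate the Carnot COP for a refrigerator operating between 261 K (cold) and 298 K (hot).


dT = 298 - 261 = 37 K
COP_carnot = T_cold / dT = 261 / 37
COP_carnot = 7.054

7.054


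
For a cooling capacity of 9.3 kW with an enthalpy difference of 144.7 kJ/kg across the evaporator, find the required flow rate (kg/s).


m_dot = Q / dh
m_dot = 9.3 / 144.7
m_dot = 0.0643 kg/s

0.0643


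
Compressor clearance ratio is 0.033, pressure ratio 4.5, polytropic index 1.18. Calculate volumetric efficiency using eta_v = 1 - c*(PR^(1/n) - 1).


PR^(1/n) = 4.5^(1/1.18) = 3.57741997
eta_v = 1 - 0.033 * (3.57741997 - 1)
eta_v = 0.9149

0.9149


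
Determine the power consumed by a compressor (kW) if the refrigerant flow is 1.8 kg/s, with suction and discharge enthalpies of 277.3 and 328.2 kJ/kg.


dh = 328.2 - 277.3 = 50.9 kJ/kg
W = m_dot * dh = 1.8 * 50.9 = 91.62 kW

91.62


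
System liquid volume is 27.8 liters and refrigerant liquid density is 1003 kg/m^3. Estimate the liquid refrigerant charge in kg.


Charge = V * rho / 1000
Charge = 27.8 * 1003 / 1000
Charge = 27.88 kg

27.88


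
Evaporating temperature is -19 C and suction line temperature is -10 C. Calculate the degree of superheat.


Superheat = T_suction - T_evap
Superheat = -10 - (-19)
Superheat = 9 K

9


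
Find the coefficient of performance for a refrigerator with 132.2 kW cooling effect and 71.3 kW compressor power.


COP = Q_evap / W
COP = 132.2 / 71.3
COP = 1.854

1.854


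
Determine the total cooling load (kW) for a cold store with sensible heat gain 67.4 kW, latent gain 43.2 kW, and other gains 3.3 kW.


Q_total = Q_s + Q_l + Q_misc
Q_total = 67.4 + 43.2 + 3.3
Q_total = 113.9 kW

113.9


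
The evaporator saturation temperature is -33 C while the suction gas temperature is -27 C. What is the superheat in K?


Superheat = T_suction - T_evap
Superheat = -27 - (-33)
Superheat = 6 K

6


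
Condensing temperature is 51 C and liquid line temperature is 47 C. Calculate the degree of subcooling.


Subcooling = T_cond - T_liquid
Subcooling = 51 - 47
Subcooling = 4 K

4


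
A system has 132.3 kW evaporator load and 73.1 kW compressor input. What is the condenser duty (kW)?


Q_cond = Q_evap + W
Q_cond = 132.3 + 73.1
Q_cond = 205.4 kW

205.4


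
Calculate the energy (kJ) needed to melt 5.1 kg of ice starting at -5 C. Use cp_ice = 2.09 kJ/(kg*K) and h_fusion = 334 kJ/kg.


Sensible heat = cp * dT = 2.09 * 5 = 10.45 kJ/kg
Total per kg = 10.45 + 334 = 344.45 kJ/kg
Q = m * total = 5.1 * 344.45
Q = 1756.7 kJ

1756.7


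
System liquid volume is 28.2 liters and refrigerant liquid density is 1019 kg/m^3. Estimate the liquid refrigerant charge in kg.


Charge = V * rho / 1000
Charge = 28.2 * 1019 / 1000
Charge = 28.74 kg

28.74


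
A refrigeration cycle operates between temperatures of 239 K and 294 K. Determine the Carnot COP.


dT = 294 - 239 = 55 K
COP_carnot = T_cold / dT = 239 / 55
COP_carnot = 4.345

4.345


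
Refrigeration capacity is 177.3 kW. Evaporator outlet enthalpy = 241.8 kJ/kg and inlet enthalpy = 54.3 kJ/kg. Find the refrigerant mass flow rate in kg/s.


dh = 241.8 - 54.3 = 187.5 kJ/kg
m_dot = Q / dh = 177.3 / 187.5 = 0.9456 kg/s

0.9456


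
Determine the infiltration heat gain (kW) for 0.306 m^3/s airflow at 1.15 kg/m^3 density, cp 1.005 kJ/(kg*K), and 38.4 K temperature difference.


Q = V_dot * rho * cp * dT
Q = 0.306 * 1.15 * 1.005 * 38.4
Q = 13.581 kW

13.581


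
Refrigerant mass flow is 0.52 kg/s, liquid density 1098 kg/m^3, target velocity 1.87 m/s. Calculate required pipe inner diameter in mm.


A = m_dot / (rho * v) = 0.52 / (1098 * 1.87) = 0.0002532557981 m^2
d = sqrt(4*A/pi) * 1000
d = 18.0 mm

18.0


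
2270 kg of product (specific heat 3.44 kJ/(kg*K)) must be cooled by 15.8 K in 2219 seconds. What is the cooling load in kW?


Q = m * cp * dT / t
Q = 2270 * 3.44 * 15.8 / 2219
Q = 55.601 kW

55.601


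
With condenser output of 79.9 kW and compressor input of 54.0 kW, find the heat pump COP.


COP_hp = Q_cond / W
COP_hp = 79.9 / 54.0
COP_hp = 1.48

1.48


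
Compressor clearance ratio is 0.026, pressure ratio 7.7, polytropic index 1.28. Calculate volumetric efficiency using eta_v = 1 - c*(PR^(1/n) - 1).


PR^(1/n) = 7.7^(1/1.28) = 4.92686746
eta_v = 1 - 0.026 * (4.92686746 - 1)
eta_v = 0.8979

0.8979


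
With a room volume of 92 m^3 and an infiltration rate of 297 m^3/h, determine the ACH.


ACH = flow / volume
ACH = 297 / 92
ACH = 3.228

3.228


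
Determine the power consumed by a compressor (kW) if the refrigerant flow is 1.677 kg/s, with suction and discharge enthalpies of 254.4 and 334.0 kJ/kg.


dh = 334.0 - 254.4 = 79.6 kJ/kg
W = m_dot * dh = 1.677 * 79.6 = 133.49 kW

133.49


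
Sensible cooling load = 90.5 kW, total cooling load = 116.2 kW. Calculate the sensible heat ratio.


SHR = Q_sensible / Q_total
SHR = 90.5 / 116.2
SHR = 0.779

0.779


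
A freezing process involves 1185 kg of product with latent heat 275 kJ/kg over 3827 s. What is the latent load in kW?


Q_lat = m * h_fg / t
Q_lat = 1185 * 275 / 3827
Q_lat = 85.15 kW

85.15


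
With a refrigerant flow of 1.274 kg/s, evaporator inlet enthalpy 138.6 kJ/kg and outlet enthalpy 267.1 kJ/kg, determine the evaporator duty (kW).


dh = 267.1 - 138.6 = 128.5 kJ/kg
Q_evap = m_dot * dh = 1.274 * 128.5
Q_evap = 163.71 kW

163.71


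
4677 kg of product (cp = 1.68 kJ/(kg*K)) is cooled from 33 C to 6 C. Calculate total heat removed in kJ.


dT = 33 - (6) = 27 K
Q = m * cp * dT = 4677 * 1.68 * 27
Q = 212149 kJ

212149


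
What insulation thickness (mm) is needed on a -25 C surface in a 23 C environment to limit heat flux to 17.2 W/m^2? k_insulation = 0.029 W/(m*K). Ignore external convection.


dT = 23 - (-25) = 48 K
thickness = k * dT / q_max * 1000
thickness = 0.029 * 48 / 17.2 * 1000
thickness = 80.9 mm

80.9


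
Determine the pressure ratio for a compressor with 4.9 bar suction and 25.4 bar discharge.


PR = P_high / P_low
PR = 25.4 / 4.9
PR = 5.184

5.184


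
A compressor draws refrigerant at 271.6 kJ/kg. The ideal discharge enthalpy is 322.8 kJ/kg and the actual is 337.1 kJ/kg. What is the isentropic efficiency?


dh_ideal = 322.8 - 271.6 = 51.2 kJ/kg
dh_actual = 337.1 - 271.6 = 65.5 kJ/kg
eta_s = dh_ideal / dh_actual = 51.2 / 65.5
eta_s = 0.7817

0.7817


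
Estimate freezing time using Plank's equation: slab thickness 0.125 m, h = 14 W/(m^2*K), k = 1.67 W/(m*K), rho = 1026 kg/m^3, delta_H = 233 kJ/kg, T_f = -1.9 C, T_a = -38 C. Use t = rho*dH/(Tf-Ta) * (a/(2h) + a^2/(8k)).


dT = -1.9 - (-38) = 36.1 K
term1 = a/(2h) = 0.125/(2*14) = 0.004464285714
term2 = a^2/(8k) = 0.125^2/(8*1.67) = 0.001169535928
t = rho*dH*1000/dT * (term1 + term2)
t = 1026*233*1000/36.1 * (0.004464285714 + 0.001169535928)
t = 37308 s

37308


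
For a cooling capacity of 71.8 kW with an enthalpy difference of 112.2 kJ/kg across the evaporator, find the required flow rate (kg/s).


m_dot = Q / dh
m_dot = 71.8 / 112.2
m_dot = 0.6399 kg/s

0.6399


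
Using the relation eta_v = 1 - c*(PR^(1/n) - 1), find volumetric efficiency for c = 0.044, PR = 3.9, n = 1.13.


PR^(1/n) = 3.9^(1/1.13) = 3.33477106
eta_v = 1 - 0.044 * (3.33477106 - 1)
eta_v = 0.8973

0.8973


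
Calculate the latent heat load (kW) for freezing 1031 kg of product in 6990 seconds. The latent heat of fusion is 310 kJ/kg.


Q_lat = m * h_fg / t
Q_lat = 1031 * 310 / 6990
Q_lat = 45.72 kW

45.72


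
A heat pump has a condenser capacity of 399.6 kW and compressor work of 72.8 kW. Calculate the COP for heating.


COP_hp = Q_cond / W
COP_hp = 399.6 / 72.8
COP_hp = 5.489

5.489


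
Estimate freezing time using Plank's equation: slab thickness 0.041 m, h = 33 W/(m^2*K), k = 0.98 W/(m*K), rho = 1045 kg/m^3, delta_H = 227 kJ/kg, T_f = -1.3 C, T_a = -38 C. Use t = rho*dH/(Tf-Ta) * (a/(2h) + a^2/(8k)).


dT = -1.3 - (-38) = 36.7 K
term1 = a/(2h) = 0.041/(2*33) = 0.0006212121212
term2 = a^2/(8k) = 0.041^2/(8*0.98) = 0.0002144132653
t = rho*dH*1000/dT * (term1 + term2)
t = 1045*227*1000/36.7 * (0.0006212121212 + 0.0002144132653)
t = 5401 s

5401


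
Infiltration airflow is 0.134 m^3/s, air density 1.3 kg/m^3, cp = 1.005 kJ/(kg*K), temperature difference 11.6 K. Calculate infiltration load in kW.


Q = V_dot * rho * cp * dT
Q = 0.134 * 1.3 * 1.005 * 11.6
Q = 2.031 kW

2.031


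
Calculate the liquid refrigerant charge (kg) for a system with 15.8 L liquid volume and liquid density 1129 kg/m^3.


Charge = V * rho / 1000
Charge = 15.8 * 1129 / 1000
Charge = 17.84 kg

17.84


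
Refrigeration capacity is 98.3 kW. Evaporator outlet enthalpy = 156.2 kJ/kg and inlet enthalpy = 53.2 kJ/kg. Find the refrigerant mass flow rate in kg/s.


dh = 156.2 - 53.2 = 103.0 kJ/kg
m_dot = Q / dh = 98.3 / 103.0 = 0.9544 kg/s

0.9544


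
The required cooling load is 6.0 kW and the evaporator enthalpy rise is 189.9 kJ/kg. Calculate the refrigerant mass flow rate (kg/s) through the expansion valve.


m_dot = Q / dh
m_dot = 6.0 / 189.9
m_dot = 0.0316 kg/s

0.0316


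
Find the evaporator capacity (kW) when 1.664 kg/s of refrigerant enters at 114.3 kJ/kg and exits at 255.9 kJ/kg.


dh = 255.9 - 114.3 = 141.6 kJ/kg
Q_evap = m_dot * dh = 1.664 * 141.6
Q_evap = 235.62 kW

235.62


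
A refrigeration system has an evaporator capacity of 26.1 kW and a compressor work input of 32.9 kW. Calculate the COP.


COP = Q_evap / W
COP = 26.1 / 32.9
COP = 0.793

0.793


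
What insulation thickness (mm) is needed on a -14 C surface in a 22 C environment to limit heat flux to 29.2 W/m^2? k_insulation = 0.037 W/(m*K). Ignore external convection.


dT = 22 - (-14) = 36 K
thickness = k * dT / q_max * 1000
thickness = 0.037 * 36 / 29.2 * 1000
thickness = 45.6 mm

45.6


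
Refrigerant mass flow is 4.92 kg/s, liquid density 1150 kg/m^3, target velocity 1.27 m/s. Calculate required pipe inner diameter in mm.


A = m_dot / (rho * v) = 4.92 / (1150 * 1.27) = 0.003368709346 m^2
d = sqrt(4*A/pi) * 1000
d = 65.5 mm

65.5


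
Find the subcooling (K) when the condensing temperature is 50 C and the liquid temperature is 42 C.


Subcooling = T_cond - T_liquid
Subcooling = 50 - 42
Subcooling = 8 K

8


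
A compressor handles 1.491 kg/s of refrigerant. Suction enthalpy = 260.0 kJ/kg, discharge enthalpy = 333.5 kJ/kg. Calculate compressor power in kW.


dh = 333.5 - 260.0 = 73.5 kJ/kg
W = m_dot * dh = 1.491 * 73.5 = 109.59 kW

109.59


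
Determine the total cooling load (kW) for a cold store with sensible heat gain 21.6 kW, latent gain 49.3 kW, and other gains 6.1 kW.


Q_total = Q_s + Q_l + Q_misc
Q_total = 21.6 + 49.3 + 6.1
Q_total = 77.0 kW

77.0


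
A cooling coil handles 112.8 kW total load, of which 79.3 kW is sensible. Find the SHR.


SHR = Q_sensible / Q_total
SHR = 79.3 / 112.8
SHR = 0.703

0.703


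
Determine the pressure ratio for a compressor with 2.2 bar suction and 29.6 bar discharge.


PR = P_high / P_low
PR = 29.6 / 2.2
PR = 13.455

13.455


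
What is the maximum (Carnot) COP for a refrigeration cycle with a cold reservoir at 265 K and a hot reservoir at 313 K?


dT = 313 - 265 = 48 K
COP_carnot = T_cold / dT = 265 / 48
COP_carnot = 5.521

5.521


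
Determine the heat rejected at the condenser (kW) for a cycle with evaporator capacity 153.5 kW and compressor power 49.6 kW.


Q_cond = Q_evap + W
Q_cond = 153.5 + 49.6
Q_cond = 203.1 kW

203.1


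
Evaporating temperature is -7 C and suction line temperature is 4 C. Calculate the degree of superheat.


Superheat = T_suction - T_evap
Superheat = 4 - (-7)
Superheat = 11 K

11


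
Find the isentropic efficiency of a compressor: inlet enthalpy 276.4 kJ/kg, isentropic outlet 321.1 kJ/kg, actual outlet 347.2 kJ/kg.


dh_ideal = 321.1 - 276.4 = 44.7 kJ/kg
dh_actual = 347.2 - 276.4 = 70.8 kJ/kg
eta_s = dh_ideal / dh_actual = 44.7 / 70.8
eta_s = 0.6314

0.6314


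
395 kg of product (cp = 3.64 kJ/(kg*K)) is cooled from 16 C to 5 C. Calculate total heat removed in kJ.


dT = 16 - (5) = 11 K
Q = m * cp * dT = 395 * 3.64 * 11
Q = 15816 kJ

15816


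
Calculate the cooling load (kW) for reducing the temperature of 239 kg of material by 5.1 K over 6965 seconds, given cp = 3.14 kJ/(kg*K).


Q = m * cp * dT / t
Q = 239 * 3.14 * 5.1 / 6965
Q = 0.55 kW

0.55


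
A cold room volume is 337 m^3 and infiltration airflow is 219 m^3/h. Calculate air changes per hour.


ACH = flow / volume
ACH = 219 / 337
ACH = 0.65

0.65


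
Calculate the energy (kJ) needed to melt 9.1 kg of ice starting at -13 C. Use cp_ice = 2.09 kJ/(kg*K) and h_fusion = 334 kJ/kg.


Sensible heat = cp * dT = 2.09 * 13 = 27.17 kJ/kg
Total per kg = 27.17 + 334 = 361.17 kJ/kg
Q = m * total = 9.1 * 361.17
Q = 3286.6 kJ

3286.6


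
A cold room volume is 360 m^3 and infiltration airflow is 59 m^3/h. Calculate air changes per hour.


ACH = flow / volume
ACH = 59 / 360
ACH = 0.164

0.164


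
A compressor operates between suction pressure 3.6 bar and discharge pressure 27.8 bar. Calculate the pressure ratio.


PR = P_high / P_low
PR = 27.8 / 3.6
PR = 7.722

7.722


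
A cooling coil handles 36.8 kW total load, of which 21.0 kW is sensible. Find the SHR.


SHR = Q_sensible / Q_total
SHR = 21.0 / 36.8
SHR = 0.571

0.571


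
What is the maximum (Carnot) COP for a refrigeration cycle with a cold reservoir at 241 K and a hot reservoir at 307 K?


dT = 307 - 241 = 66 K
COP_carnot = T_cold / dT = 241 / 66
COP_carnot = 3.652

3.652


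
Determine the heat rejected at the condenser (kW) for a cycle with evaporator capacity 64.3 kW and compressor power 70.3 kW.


Q_cond = Q_evap + W
Q_cond = 64.3 + 70.3
Q_cond = 134.6 kW

134.6


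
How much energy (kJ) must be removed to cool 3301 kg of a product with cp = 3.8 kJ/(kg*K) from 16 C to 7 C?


dT = 16 - (7) = 9 K
Q = m * cp * dT = 3301 * 3.8 * 9
Q = 112894 kJ

112894


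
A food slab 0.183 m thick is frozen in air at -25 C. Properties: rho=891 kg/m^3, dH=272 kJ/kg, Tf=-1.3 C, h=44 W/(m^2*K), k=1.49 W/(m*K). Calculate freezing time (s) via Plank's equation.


dT = -1.3 - (-25) = 23.7 K
term1 = a/(2h) = 0.183/(2*44) = 0.002079545455
term2 = a^2/(8k) = 0.183^2/(8*1.49) = 0.002809479866
t = rho*dH*1000/dT * (term1 + term2)
t = 891*272*1000/23.7 * (0.002079545455 + 0.002809479866)
t = 49994 s

49994


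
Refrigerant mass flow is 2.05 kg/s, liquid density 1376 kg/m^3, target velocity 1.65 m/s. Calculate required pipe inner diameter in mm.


A = m_dot / (rho * v) = 2.05 / (1376 * 1.65) = 0.0009029245948 m^2
d = sqrt(4*A/pi) * 1000
d = 33.9 mm

33.9
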